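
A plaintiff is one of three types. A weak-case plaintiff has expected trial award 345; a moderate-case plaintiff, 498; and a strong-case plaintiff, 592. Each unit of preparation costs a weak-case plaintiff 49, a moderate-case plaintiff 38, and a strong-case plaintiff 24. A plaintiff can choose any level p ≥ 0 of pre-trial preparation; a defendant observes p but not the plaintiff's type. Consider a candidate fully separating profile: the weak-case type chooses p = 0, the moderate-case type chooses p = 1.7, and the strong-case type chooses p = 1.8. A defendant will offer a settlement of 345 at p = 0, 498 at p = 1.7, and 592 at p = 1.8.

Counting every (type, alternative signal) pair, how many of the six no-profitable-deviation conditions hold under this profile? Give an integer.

3

Weak-case (own payoff 345): to p=1.7 gives 498 − 49×1.7 = 414.7 → profitable ✗; to p=1.8 gives 592 − 49×1.8 = 503.8 → profitable ✗.
Strong-case (own payoff 592 − 24×1.8 = 548.8): to p=0 gives 345 → no gain ✓; to p=1.7 gives 498 − 24×1.7 = 457.2 → no gain ✓.
Moderate-case (own payoff 498 − 38×1.7 = 433.4): to p=0 gives 345 → no gain ✓; to p=1.8 gives 592 − 38×1.8 = 523.6 → profitable ✗.
3 of the 6 constraints hold; not an equilibrium.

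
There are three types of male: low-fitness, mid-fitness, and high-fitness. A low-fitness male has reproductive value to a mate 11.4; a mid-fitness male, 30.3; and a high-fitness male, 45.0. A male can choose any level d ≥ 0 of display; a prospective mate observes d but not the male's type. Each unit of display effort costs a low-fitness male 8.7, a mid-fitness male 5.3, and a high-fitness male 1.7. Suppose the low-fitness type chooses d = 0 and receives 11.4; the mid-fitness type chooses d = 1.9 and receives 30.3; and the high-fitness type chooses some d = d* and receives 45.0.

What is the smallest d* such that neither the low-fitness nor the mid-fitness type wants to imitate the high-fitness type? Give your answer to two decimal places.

4.67

Mid-fitness type (on-path payoff 30.3 − 5.3×1.9 = 20.23) won't mimic when 20.23 ≥ 45.0 − 5.3·d*, i.e. d* ≥ 4.67.
Low-fitness type (on-path payoff 11.4) won't mimic when 11.4 ≥ 45.0 − 8.7·d*, i.e. d* ≥ 3.86.
Both must hold, so d* = max(3.86, 4.67) = 4.67. The mid-fitness type's constraint binds.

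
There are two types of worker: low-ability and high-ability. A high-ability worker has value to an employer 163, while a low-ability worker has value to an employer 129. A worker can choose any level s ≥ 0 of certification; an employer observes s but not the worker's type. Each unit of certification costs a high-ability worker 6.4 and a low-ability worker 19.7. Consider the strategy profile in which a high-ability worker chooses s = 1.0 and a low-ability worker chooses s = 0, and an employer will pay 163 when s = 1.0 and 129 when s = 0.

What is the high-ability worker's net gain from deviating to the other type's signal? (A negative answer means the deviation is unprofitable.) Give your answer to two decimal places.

-27.60

Playing s = 1.0 the high-ability worker receives 163 − 6.4 × 1.0 = 156.6.
Deviating to s = 0 yields 129 instead.
Gain from deviating: 129 − 156.6 = -27.60.
The gain is negative, so the high-ability type's incentive-compatibility constraint is satisfied.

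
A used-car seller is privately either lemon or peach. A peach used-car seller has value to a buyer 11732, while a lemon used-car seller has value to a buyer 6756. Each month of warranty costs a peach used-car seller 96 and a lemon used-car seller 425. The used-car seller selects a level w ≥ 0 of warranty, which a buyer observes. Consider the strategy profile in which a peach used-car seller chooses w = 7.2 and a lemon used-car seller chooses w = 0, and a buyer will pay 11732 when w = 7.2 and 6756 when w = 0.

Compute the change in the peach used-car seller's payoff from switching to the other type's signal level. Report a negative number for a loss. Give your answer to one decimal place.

-4284.8

Playing w = 7.2 the peach used-car seller receives 11732 − 96 × 7.2 = 11040.8.
Deviating to w = 0 yields 6756 instead.
Gain from deviating: 6756 − 11040.8 = -4284.8.
The gain is negative, so the peach type's incentive-compatibility constraint is satisfied.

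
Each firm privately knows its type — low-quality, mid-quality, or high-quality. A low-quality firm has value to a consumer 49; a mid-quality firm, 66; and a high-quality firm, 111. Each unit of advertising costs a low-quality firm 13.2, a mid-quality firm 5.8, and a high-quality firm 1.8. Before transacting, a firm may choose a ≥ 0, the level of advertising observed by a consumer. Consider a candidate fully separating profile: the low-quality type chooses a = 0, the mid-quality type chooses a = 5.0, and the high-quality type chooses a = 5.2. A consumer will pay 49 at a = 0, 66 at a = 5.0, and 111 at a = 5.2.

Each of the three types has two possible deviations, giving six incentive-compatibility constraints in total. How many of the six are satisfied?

4

Mid-quality (own payoff 66 − 5.8×5.0 = 37): to a=0 gives 49 → profitable ✗; to a=5.2 gives 111 − 5.8×5.2 = 80.84 → profitable ✗.
High-quality (own payoff 111 − 1.8×5.2 = 101.64): to a=0 gives 49 → no gain ✓; to a=5.0 gives 66 − 1.8×5.0 = 57 → no gain ✓.
Low-quality (own payoff 49): to a=5.0 gives 66 − 13.2×5.0 = 0 → no gain ✓; to a=5.2 gives 111 − 13.2×5.2 = 42.36 → no gain ✓.
4 of the 6 constraints hold; not an equilibrium.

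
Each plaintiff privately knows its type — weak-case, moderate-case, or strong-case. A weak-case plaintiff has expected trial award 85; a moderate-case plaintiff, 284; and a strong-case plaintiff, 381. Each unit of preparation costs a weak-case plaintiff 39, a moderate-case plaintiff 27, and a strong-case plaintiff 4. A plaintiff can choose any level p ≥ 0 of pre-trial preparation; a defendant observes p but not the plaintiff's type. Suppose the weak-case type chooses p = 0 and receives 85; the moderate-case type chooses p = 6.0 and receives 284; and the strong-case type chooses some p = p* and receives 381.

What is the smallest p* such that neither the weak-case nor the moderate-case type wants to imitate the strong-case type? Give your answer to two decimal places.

9.59

Weak-case type (on-path payoff 85) won't mimic when 85 ≥ 381 − 39·p*, i.e. p* ≥ 7.59.
Moderate-case type (on-path payoff 284 − 27×6.0 = 122) won't mimic when 122 ≥ 381 − 27·p*, i.e. p* ≥ 9.59.
Both must hold, so p* = max(7.59, 9.59) = 9.59. The moderate-case type's constraint binds.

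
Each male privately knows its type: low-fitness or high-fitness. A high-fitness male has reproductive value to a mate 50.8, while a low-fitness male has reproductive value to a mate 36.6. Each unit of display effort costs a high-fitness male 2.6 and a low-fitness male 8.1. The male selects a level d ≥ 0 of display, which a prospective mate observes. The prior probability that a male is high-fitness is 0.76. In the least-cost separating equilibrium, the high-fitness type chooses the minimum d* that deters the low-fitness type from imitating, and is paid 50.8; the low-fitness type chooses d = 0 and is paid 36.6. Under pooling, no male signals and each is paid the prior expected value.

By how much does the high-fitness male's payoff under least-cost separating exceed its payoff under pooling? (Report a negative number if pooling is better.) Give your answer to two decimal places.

-1.15

Least-cost separating signal: d* solves 36.6 = 50.8 − 8.1·d*, so d* = (50.8 − 36.6)/8.1 ≈ 1.7531.
High-fitness type's separating payoff: 50.8 − 2.6 × d* = 50.8 − 2.6 × (50.8 − 36.6)/8.1 = 50.8 − 36.92/8.1 ≈ 46.2420.
Pooling payoff: 0.76 × 50.8 + 0.24 × 36.6 = 47.392.
Difference: 46.2420 − 47.392 = -1.15.
The high-fitness type would prefer the pooling outcome.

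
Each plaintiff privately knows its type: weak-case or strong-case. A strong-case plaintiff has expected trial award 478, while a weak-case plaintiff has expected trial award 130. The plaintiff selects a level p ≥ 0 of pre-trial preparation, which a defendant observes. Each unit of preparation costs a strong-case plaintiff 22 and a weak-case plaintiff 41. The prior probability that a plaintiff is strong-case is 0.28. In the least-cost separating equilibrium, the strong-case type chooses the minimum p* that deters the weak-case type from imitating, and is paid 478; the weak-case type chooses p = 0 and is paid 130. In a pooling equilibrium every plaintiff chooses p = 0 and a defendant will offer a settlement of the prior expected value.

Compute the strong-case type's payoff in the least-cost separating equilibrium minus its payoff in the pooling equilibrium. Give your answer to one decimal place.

Least-cost separating signal: p* solves 130 = 478 − 41·p*, so p* = (478 − 130)/41 ≈ 8.4878.
Strong-case type's separating payoff: 478 − 22 × p* = 478 − 22 × (478 − 130)/41 = 478 − 7656/41 ≈ 291.268.
Pooling payoff: 0.28 × 478 + 0.72 × 130 = 227.44.
Difference: 291.268 − 227.44 = 63.828, i.e. 63.8 to one decimal place.
The strong-case type prefers to separate.

63.8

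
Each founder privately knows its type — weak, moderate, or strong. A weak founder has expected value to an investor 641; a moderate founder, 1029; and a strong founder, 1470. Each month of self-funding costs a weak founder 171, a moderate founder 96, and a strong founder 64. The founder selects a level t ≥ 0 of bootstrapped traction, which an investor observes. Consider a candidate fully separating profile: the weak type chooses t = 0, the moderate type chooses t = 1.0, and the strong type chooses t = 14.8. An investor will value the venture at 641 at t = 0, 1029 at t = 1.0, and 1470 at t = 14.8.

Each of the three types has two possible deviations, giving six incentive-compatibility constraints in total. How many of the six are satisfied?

3

Moderate (own payoff 1029 − 96×1.0 = 933): to t=0 gives 641 → no gain ✓; to t=14.8 gives 1470 − 96×14.8 = 49.2 → no gain ✓.
Strong (own payoff 1470 − 64×14.8 = 522.8): to t=0 gives 641 → profitable ✗; to t=1.0 gives 1029 − 64×1.0 = 965 → profitable ✗.
Weak (own payoff 641): to t=1.0 gives 1029 − 171×1.0 = 858 → profitable ✗; to t=14.8 gives 1470 − 171×14.8 = -1060.8 → no gain ✓.
3 of the 6 constraints hold; not an equilibrium.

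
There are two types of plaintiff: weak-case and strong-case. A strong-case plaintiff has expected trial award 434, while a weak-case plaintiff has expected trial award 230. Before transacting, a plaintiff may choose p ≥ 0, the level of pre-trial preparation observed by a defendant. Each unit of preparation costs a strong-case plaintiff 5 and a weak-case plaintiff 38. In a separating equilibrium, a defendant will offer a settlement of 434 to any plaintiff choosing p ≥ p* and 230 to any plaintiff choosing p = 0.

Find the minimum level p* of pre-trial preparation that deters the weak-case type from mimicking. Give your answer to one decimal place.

5.4

A weak-case plaintiff choosing p = 0 receives 230.
Imitating at p* instead would pay 434 at cost 38·p*, netting 434 − 38·p*.
Indifference: 230 = 434 − 38·p*, so p* = (434 − 230) / 38 ≈ 5.4.
At p* the weak-case type's incentive constraint just binds; the strong-case type strictly prefers p* since its per-unit cost is lower.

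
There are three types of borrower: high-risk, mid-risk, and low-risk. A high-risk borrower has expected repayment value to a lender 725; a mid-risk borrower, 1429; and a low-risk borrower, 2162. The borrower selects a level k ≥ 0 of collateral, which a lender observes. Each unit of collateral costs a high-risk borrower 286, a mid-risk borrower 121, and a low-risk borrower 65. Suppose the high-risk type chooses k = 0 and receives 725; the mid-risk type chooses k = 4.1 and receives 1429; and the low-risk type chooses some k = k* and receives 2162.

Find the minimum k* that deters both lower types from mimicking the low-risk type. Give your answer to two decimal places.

Mid-risk type (on-path payoff 1429 − 121×4.1 = 932.9) won't mimic when 932.9 ≥ 2162 − 121·k*, i.e. k* ≥ 10.16.
High-risk type (on-path payoff 725) won't mimic when 725 ≥ 2162 − 286·k*, i.e. k* ≥ 5.02.
Both must hold, so k* = max(5.02, 10.16) = 10.16. The mid-risk type's constraint binds.

10.16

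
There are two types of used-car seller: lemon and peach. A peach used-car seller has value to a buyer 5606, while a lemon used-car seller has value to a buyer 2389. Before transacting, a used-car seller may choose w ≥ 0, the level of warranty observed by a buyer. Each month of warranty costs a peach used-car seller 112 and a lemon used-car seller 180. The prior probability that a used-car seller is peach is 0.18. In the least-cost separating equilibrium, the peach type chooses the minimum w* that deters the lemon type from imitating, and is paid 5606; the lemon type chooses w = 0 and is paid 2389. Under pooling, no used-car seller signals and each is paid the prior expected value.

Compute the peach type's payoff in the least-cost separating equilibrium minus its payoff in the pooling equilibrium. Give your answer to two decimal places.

636.25

Least-cost separating signal: w* solves 2389 = 5606 − 180·w*, so w* = (5606 − 2389)/180 ≈ 17.8722.
Peach type's separating payoff: 5606 − 112 × w* = 5606 − 112 × (5606 − 2389)/180 = 5606 − 360304/180 ≈ 3604.3111.
Pooling payoff: 0.18 × 5606 + 0.82 × 2389 = 2968.06.
Difference: 3604.3111 − 2968.06 = 636.2511, i.e. 636.25 to two decimal places.
The peach type prefers to separate.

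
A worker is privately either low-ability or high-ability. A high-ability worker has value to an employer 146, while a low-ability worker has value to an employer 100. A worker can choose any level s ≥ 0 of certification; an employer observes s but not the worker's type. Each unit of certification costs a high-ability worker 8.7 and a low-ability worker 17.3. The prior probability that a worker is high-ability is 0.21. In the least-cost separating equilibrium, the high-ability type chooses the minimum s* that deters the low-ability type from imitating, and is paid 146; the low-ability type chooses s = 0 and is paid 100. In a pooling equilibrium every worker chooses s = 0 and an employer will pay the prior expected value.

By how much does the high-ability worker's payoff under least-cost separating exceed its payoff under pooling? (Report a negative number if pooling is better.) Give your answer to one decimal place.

Least-cost separating signal: s* solves 100 = 146 − 17.3·s*, so s* = (146 − 100)/17.3 ≈ 2.6590.
High-ability type's separating payoff: 146 − 8.7 × s* = 146 − 8.7 × (146 − 100)/17.3 = 146 − 400.2/17.3 ≈ 122.867.
Pooling payoff: 0.21 × 146 + 0.79 × 100 = 109.66.
Difference: 122.867 − 109.66 = 13.207, i.e. 13.2 to one decimal place.
The high-ability type prefers to separate.

13.2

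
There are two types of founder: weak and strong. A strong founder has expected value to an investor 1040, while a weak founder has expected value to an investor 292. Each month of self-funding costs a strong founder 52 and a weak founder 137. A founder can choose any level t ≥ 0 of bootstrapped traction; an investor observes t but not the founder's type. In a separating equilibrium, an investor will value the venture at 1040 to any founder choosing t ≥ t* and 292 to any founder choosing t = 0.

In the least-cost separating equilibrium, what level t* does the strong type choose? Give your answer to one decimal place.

5.5

A weak founder choosing t = 0 receives 292.
Imitating at t* instead would pay 1040 at cost 137·t*, netting 1040 − 137·t*.
Indifference: 292 = 1040 − 137·t*, so t* = (1040 − 292) / 137 ≈ 5.5.
This is the weak type's binding incentive-compatibility constraint; any t ≥ 5.5 sustains separation on that side.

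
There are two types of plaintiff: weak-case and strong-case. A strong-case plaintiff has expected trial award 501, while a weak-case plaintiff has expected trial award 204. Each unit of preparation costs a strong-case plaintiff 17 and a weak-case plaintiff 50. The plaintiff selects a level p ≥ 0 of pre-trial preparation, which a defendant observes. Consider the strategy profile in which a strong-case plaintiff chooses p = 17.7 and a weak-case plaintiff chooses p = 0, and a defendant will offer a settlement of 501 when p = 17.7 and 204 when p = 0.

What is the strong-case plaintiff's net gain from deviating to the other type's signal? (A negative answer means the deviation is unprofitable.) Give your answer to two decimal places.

Playing p = 17.7 the strong-case plaintiff receives 501 − 17 × 17.7 = 200.1.
Deviating to p = 0 yields 204 instead.
Gain from deviating: 204 − 200.1 = 3.90.
The gain is positive, so the strong-case type's incentive-compatibility constraint is violated — this profile is not a separating equilibrium.

3.90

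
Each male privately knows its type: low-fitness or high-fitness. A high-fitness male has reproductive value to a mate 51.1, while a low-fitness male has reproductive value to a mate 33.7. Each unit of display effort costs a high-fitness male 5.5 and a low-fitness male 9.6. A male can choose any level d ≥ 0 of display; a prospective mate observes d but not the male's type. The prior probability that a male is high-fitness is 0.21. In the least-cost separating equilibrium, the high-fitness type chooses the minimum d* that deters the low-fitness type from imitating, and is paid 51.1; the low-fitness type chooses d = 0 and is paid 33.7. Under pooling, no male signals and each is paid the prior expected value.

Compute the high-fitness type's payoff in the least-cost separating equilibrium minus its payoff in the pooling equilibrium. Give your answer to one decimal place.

3.8

Least-cost separating signal: d* solves 33.7 = 51.1 − 9.6·d*, so d* = (51.1 − 33.7)/9.6 = 1.8125.
High-fitness type's separating payoff: 51.1 − 5.5 × d* = 51.1 − 5.5 × (51.1 − 33.7)/9.6 = 51.1 − 95.7/9.6 ≈ 41.131.
Pooling payoff: 0.21 × 51.1 + 0.79 × 33.7 = 37.354.
Difference: 41.131 − 37.354 = 3.777, i.e. 3.8 to one decimal place.
The high-fitness type prefers to separate.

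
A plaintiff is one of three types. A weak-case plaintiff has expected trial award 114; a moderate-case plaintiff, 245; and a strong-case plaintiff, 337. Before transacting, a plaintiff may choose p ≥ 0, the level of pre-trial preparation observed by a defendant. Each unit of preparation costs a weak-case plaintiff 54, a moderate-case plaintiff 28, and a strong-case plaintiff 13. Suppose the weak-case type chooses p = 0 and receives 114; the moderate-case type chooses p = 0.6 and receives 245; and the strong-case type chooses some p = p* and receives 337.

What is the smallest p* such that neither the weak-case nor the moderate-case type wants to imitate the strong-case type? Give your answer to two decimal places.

4.13

Moderate-case type (on-path payoff 245 − 28×0.6 = 228.2) won't mimic when 228.2 ≥ 337 − 28·p*, i.e. p* ≥ 3.89.
Weak-case type (on-path payoff 114) won't mimic when 114 ≥ 337 − 54·p*, i.e. p* ≥ 4.13.
Both must hold, so p* = max(4.13, 3.89) = 4.13. The weak-case type's constraint binds.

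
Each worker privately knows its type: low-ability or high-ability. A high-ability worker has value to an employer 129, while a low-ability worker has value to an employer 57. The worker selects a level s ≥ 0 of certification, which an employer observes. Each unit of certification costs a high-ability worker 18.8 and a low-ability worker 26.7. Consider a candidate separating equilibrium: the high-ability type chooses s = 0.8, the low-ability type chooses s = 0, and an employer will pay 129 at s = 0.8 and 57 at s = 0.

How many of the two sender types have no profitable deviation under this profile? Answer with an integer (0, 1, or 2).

1

High-ability type: signal → 129 − 18.8 × 0.8 = 113.96; deviate to 0 → 57. IC holds (113.96 ≥ 57).
Low-ability type: stay at 0 → 57; mimic → 129 − 26.7 × 0.8 = 107.64. IC fails (57 < 107.64).
1 of 2 constraints hold, so this profile is not an equilibrium.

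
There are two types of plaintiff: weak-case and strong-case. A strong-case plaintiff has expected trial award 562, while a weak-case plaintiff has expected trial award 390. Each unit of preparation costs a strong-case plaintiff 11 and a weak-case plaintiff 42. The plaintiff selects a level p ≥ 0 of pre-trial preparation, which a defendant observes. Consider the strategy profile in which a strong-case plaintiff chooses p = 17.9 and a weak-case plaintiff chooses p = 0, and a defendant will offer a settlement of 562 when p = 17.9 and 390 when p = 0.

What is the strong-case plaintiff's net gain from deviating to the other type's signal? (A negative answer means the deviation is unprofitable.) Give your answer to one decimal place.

Playing p = 17.9 the strong-case plaintiff receives 562 − 11 × 17.9 = 365.1.
Deviating to p = 0 yields 390 instead.
Gain from deviating: 390 − 365.1 = 24.9.
The gain is positive, so the strong-case type's incentive-compatibility constraint is violated — this profile is not a separating equilibrium.

24.9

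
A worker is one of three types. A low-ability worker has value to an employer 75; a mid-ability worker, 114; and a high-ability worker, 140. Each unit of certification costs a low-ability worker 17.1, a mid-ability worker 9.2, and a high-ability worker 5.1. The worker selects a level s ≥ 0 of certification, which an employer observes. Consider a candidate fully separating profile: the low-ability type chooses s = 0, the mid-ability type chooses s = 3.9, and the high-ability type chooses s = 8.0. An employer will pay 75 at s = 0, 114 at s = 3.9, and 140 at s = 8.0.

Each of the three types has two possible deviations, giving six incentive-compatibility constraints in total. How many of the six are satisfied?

6

Low-ability (own payoff 75): to s=3.9 gives 114 − 17.1×3.9 = 47.31 → no gain ✓; to s=8.0 gives 140 − 17.1×8.0 = 3.2 → no gain ✓.
High-ability (own payoff 140 − 5.1×8.0 = 99.2): to s=0 gives 75 → no gain ✓; to s=3.9 gives 114 − 5.1×3.9 = 94.11 → no gain ✓.
Mid-ability (own payoff 114 − 9.2×3.9 = 78.12): to s=0 gives 75 → no gain ✓; to s=8.0 gives 140 − 9.2×8.0 = 66.4 → no gain ✓.
6 of the 6 constraints hold; this profile is a separating equilibrium.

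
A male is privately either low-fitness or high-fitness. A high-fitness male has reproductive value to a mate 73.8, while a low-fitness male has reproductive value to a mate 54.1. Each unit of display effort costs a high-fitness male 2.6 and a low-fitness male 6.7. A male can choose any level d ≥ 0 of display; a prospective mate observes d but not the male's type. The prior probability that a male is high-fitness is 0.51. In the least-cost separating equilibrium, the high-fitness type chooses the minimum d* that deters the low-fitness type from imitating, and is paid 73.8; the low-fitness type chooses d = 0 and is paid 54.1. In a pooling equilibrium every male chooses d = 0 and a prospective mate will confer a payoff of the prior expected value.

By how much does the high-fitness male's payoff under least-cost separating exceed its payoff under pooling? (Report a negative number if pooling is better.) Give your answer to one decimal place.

Least-cost separating signal: d* solves 54.1 = 73.8 − 6.7·d*, so d* = (73.8 − 54.1)/6.7 ≈ 2.9403.
High-fitness type's separating payoff: 73.8 − 2.6 × d* = 73.8 − 2.6 × (73.8 − 54.1)/6.7 = 73.8 − 51.22/6.7 ≈ 66.155.
Pooling payoff: 0.51 × 73.8 + 0.49 × 54.1 = 64.147.
Difference: 66.155 − 64.147 = 2.008, i.e. 2.0 to one decimal place.
The high-fitness type prefers to separate.

2.0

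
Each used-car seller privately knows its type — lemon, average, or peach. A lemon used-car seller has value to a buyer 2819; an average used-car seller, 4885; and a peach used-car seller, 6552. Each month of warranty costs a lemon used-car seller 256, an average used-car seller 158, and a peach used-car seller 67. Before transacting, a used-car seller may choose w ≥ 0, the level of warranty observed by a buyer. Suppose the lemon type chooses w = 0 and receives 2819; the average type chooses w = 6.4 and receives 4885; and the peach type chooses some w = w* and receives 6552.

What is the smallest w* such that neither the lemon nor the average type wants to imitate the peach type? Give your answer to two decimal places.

Lemon type (on-path payoff 2819) won't mimic when 2819 ≥ 6552 − 256·w*, i.e. w* ≥ 14.58.
Average type (on-path payoff 4885 − 158×6.4 = 3873.8) won't mimic when 3873.8 ≥ 6552 − 158·w*, i.e. w* ≥ 16.95.
Both must hold, so w* = max(14.58, 16.95) = 16.95. The average type's constraint binds.

16.95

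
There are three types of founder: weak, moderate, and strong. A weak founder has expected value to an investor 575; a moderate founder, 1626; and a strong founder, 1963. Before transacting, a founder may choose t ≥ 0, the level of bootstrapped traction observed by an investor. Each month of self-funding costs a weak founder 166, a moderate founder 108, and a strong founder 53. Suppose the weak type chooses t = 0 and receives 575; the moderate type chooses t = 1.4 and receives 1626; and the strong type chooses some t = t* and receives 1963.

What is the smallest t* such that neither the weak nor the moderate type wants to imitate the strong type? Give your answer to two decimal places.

8.36

Moderate type (on-path payoff 1626 − 108×1.4 = 1474.8) won't mimic when 1474.8 ≥ 1963 − 108·t*, i.e. t* ≥ 4.52.
Weak type (on-path payoff 575) won't mimic when 575 ≥ 1963 − 166·t*, i.e. t* ≥ 8.36.
Both must hold, so t* = max(8.36, 4.52) = 8.36. The weak type's constraint binds.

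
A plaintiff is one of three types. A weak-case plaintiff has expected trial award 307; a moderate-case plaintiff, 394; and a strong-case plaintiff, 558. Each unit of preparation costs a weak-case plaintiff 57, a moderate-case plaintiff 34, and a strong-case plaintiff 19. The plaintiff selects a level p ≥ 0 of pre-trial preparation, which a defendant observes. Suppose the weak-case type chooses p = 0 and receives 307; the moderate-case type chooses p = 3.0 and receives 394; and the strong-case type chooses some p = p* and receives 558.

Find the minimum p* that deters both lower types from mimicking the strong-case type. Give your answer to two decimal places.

7.82

Moderate-case type (on-path payoff 394 − 34×3.0 = 292) won't mimic when 292 ≥ 558 − 34·p*, i.e. p* ≥ 7.82.
Weak-case type (on-path payoff 307) won't mimic when 307 ≥ 558 − 57·p*, i.e. p* ≥ 4.40.
Both must hold, so p* = max(4.40, 7.82) = 7.82. The moderate-case type's constraint binds.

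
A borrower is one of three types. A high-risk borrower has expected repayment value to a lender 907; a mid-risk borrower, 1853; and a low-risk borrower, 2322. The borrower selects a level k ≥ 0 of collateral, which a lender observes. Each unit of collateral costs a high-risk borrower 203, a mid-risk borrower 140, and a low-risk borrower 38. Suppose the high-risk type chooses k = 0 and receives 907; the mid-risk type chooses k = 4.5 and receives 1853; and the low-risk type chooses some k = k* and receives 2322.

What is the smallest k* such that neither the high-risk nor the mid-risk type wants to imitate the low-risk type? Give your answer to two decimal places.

7.85

Mid-risk type (on-path payoff 1853 − 140×4.5 = 1223) won't mimic when 1223 ≥ 2322 − 140·k*, i.e. k* ≥ 7.85.
High-risk type (on-path payoff 907) won't mimic when 907 ≥ 2322 − 203·k*, i.e. k* ≥ 6.97.
Both must hold, so k* = max(6.97, 7.85) = 7.85. The mid-risk type's constraint binds.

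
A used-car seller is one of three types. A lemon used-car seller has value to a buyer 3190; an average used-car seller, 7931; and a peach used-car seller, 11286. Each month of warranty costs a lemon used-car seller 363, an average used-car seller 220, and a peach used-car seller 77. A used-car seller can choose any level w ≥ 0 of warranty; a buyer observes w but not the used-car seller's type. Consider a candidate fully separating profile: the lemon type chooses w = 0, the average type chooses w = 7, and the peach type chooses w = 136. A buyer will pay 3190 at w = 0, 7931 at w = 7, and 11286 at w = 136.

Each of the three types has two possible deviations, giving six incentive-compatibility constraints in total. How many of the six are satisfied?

Average (own payoff 7931 − 220×7 = 6391): to w=0 gives 3190 → no gain ✓; to w=136 gives 11286 − 220×136 = -18634 → no gain ✓.
Peach (own payoff 11286 − 77×136 = 814): to w=0 gives 3190 → profitable ✗; to w=7 gives 7931 − 77×7 = 7392 → profitable ✗.
Lemon (own payoff 3190): to w=7 gives 7931 − 363×7 = 5390 → profitable ✗; to w=136 gives 11286 − 363×136 = -38082 → no gain ✓.
3 of the 6 constraints hold; not an equilibrium.

3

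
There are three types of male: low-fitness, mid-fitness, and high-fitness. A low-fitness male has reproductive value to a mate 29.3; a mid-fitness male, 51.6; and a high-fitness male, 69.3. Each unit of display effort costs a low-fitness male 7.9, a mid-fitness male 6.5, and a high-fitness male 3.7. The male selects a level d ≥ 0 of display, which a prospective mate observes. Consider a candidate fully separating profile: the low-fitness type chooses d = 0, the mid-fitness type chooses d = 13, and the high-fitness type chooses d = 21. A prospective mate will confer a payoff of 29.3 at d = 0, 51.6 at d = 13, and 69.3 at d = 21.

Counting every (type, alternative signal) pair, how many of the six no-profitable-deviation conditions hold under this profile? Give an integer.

Mid-fitness (own payoff 51.6 − 6.5×13 = -32.9): to d=0 gives 29.3 → profitable ✗; to d=21 gives 69.3 − 6.5×21 = -67.2 → no gain ✓.
High-fitness (own payoff 69.3 − 3.7×21 = -8.4): to d=0 gives 29.3 → profitable ✗; to d=13 gives 51.6 − 3.7×13 = 3.5 → profitable ✗.
Low-fitness (own payoff 29.3): to d=13 gives 51.6 − 7.9×13 = -51.1 → no gain ✓; to d=21 gives 69.3 − 7.9×21 = -96.6 → no gain ✓.
3 of the 6 constraints hold; not an equilibrium.

3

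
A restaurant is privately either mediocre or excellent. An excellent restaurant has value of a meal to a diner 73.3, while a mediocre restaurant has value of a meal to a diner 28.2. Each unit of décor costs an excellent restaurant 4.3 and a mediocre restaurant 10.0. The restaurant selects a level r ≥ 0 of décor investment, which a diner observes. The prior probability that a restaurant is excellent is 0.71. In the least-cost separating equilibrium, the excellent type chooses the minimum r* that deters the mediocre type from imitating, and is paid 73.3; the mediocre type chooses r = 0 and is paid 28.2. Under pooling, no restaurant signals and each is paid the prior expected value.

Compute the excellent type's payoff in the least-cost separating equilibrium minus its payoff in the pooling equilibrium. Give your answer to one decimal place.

-6.3

Least-cost separating signal: r* solves 28.2 = 73.3 − 10.0·r*, so r* = (73.3 − 28.2)/10.0 = 4.51.
Excellent type's separating payoff: 73.3 − 4.3 × r* = 73.3 − 4.3 × (73.3 − 28.2)/10.0 = 73.3 − 193.93/10.0 = 53.907.
Pooling payoff: 0.71 × 73.3 + 0.29 × 28.2 = 60.221.
Difference: 53.907 − 60.221 = -6.314, i.e. -6.3 to one decimal place.
The excellent type would prefer the pooling outcome.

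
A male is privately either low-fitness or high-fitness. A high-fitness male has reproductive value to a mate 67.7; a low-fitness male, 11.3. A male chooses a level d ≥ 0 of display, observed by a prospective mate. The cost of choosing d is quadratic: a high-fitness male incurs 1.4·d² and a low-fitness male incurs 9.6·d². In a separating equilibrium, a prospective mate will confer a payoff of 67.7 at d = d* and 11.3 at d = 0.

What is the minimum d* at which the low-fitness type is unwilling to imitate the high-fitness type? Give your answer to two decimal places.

The low-fitness type at d = 0 receives 11.3; imitating at d* yields 67.7 − 9.6·d*².
Indifference: 11.3 = 67.7 − 9.6·d*², so d*² = (67.7 − 11.3) / 9.6 = 5.875.
d* = √5.875 ≈ 2.42.

2.42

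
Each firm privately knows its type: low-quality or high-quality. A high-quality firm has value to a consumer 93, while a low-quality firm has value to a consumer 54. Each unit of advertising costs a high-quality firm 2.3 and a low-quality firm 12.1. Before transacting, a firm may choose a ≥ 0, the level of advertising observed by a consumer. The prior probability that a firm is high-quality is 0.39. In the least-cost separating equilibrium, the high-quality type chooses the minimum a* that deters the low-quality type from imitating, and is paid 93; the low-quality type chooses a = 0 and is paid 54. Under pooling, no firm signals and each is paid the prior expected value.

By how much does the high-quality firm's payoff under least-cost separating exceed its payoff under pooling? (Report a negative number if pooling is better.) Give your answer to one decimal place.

Least-cost separating signal: a* solves 54 = 93 − 12.1·a*, so a* = (93 − 54)/12.1 ≈ 3.2231.
High-quality type's separating payoff: 93 − 2.3 × a* = 93 − 2.3 × (93 − 54)/12.1 = 93 − 89.7/12.1 ≈ 85.587.
Pooling payoff: 0.39 × 93 + 0.61 × 54 = 69.21.
Difference: 85.587 − 69.21 = 16.377, i.e. 16.4 to one decimal place.
The high-quality type prefers to separate.

16.4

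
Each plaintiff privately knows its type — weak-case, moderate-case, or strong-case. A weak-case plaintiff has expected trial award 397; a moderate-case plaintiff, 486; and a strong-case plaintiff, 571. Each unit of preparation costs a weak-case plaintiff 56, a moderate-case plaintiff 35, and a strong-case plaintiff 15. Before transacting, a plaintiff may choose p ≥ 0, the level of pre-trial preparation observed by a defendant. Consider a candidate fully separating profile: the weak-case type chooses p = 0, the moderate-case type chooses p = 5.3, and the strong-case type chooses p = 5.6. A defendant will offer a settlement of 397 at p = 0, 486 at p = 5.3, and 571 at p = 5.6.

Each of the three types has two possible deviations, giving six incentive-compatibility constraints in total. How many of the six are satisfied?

Strong-case (own payoff 571 − 15×5.6 = 487): to p=0 gives 397 → no gain ✓; to p=5.3 gives 486 − 15×5.3 = 406.5 → no gain ✓.
Weak-case (own payoff 397): to p=5.3 gives 486 − 56×5.3 = 189.2 → no gain ✓; to p=5.6 gives 571 − 56×5.6 = 257.4 → no gain ✓.
Moderate-case (own payoff 486 − 35×5.3 = 300.5): to p=0 gives 397 → profitable ✗; to p=5.6 gives 571 − 35×5.6 = 375 → profitable ✗.
4 of the 6 constraints hold; not an equilibrium.

4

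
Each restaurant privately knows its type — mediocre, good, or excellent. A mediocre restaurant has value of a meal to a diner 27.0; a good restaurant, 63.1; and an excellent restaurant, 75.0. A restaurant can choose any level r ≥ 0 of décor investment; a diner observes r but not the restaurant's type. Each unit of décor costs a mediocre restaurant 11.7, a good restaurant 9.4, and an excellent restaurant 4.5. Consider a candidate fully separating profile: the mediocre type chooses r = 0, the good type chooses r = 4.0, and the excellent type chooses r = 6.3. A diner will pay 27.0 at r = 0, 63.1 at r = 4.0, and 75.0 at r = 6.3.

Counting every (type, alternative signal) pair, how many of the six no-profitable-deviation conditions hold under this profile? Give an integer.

Excellent (own payoff 75.0 − 4.5×6.3 = 46.65): to r=0 gives 27.0 → no gain ✓; to r=4.0 gives 63.1 − 4.5×4.0 = 45.1 → no gain ✓.
Good (own payoff 63.1 − 9.4×4.0 = 25.5): to r=0 gives 27.0 → profitable ✗; to r=6.3 gives 75.0 − 9.4×6.3 = 15.78 → no gain ✓.
Mediocre (own payoff 27.0): to r=4.0 gives 63.1 − 11.7×4.0 = 16.3 → no gain ✓; to r=6.3 gives 75.0 − 11.7×6.3 = 1.29 → no gain ✓.
5 of the 6 constraints hold; not an equilibrium.

5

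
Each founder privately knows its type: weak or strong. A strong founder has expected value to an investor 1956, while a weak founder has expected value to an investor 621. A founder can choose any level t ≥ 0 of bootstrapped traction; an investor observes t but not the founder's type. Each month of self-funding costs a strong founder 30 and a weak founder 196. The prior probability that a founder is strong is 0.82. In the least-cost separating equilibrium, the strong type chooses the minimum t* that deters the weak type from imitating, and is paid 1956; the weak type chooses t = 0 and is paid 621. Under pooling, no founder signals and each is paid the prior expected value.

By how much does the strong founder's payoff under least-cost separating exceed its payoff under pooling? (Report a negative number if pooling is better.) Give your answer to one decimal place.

36.0

Least-cost separating signal: t* solves 621 = 1956 − 196·t*, so t* = (1956 − 621)/196 ≈ 6.8112.
Strong type's separating payoff: 1956 − 30 × t* = 1956 − 30 × (1956 − 621)/196 = 1956 − 40050/196 ≈ 1751.663.
Pooling payoff: 0.82 × 1956 + 0.18 × 621 = 1715.7.
Difference: 1751.663 − 1715.7 = 35.963, i.e. 36.0 to one decimal place.
The strong type prefers to separate.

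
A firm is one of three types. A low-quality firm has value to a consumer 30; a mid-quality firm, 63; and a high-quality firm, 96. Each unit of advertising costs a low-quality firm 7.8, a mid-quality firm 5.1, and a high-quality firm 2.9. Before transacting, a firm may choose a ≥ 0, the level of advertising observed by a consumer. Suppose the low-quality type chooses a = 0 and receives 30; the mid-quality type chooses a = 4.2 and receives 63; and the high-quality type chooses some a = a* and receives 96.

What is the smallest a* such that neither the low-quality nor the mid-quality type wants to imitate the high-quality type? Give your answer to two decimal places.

10.67

Low-quality type (on-path payoff 30) won't mimic when 30 ≥ 96 − 7.8·a*, i.e. a* ≥ 8.46.
Mid-quality type (on-path payoff 63 − 5.1×4.2 = 41.58) won't mimic when 41.58 ≥ 96 − 5.1·a*, i.e. a* ≥ 10.67.
Both must hold, so a* = max(8.46, 10.67) = 10.67. The mid-quality type's constraint binds.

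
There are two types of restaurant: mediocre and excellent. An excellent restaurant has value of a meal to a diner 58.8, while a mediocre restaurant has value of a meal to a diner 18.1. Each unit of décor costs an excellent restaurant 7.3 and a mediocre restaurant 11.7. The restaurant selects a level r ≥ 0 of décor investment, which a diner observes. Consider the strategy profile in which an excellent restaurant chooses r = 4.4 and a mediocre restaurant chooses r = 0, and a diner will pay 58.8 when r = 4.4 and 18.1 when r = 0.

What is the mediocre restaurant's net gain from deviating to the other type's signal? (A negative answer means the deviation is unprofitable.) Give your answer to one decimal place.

-10.8

Playing r = 0 the mediocre restaurant receives 18.1.
Deviating to r = 4.4 brings payment 58.8 at cost 11.7 × 4.4 = 51.48, netting 7.32.
Gain from deviating: 7.32 − 18.1 = -10.78, i.e. -10.8 to one decimal place.
The gain is negative, so the mediocre type's incentive-compatibility constraint is satisfied.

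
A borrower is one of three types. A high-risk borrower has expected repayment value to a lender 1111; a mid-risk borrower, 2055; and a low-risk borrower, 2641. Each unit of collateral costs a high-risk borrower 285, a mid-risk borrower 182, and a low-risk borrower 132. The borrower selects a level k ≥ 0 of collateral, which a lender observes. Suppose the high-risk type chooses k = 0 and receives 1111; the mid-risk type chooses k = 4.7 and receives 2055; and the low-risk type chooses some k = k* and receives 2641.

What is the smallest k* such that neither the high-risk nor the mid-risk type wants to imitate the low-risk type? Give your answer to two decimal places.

7.92

Mid-risk type (on-path payoff 2055 − 182×4.7 = 1199.6) won't mimic when 1199.6 ≥ 2641 − 182·k*, i.e. k* ≥ 7.92.
High-risk type (on-path payoff 1111) won't mimic when 1111 ≥ 2641 − 285·k*, i.e. k* ≥ 5.37.
Both must hold, so k* = max(5.37, 7.92) = 7.92. The mid-risk type's constraint binds.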